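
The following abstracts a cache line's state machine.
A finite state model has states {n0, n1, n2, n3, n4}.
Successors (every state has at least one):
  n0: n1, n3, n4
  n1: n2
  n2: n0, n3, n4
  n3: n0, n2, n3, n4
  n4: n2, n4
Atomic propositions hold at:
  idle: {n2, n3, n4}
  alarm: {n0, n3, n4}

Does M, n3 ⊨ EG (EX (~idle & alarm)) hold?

Yes

Sat(~idle) = {n0, n1}
Sat(~idle & alarm) = {n0}
Sat(EX (~idle & alarm)) = {s : some successor in {n0}} = {n2, n3}
EG (EX (~idle & alarm)): greatest fixpoint, start Z0 = {n2, n3}, keep only states in Sat with some successor in Z. Already a fixed point.
Sat(EG (EX (~idle & alarm))) = {n2, n3}
n3 ∈ Sat(EG (EX (~idle & alarm))) = {n2, n3}, so the formula holds at n3.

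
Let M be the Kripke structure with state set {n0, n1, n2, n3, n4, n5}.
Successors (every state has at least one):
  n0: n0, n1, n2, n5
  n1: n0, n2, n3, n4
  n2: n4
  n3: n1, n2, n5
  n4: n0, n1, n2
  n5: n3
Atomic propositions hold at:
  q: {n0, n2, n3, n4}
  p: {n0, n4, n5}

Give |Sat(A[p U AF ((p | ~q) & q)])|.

3

Sat(~q) = {n1, n5}
Sat(p | ~q) = {n0, n1, n4, n5}
Sat((p | ~q) & q) = {n0, n4}
AF ((p | ~q) & q): least fixpoint, start Z0 = {n0, n4}, add states with every successor in Z. Z1 = {n0, n2, n4}; fixed.
Sat(AF ((p | ~q) & q)) = {n0, n2, n4}
A[p U AF ((p | ~q) & q)]: least fixpoint, start Z0 = Sat(AF ((p | ~q) & q)) = {n0, n2, n4}, add states in Sat(p) with every successor in Z. Already a fixed point.
Sat(A[p U AF ((p | ~q) & q)]) = {n0, n2, n4}
|Sat(A[p U AF ((p | ~q) & q)])| = |{n0, n2, n4}| = 3.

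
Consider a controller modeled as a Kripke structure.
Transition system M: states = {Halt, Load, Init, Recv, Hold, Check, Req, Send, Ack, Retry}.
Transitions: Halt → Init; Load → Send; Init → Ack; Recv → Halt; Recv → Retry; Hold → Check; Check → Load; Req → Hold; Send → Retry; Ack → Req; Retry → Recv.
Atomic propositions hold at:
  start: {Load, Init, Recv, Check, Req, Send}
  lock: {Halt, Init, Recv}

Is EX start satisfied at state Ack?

Sat(EX start) = {s : some successor in {Load, Init, Recv, Check, Req, Send}} = {Halt, Load, Hold, Check, Ack, Retry}
Ack ∈ Sat(EX start) = {Halt, Load, Hold, Check, Ack, Retry}, so the formula holds at Ack.

Yes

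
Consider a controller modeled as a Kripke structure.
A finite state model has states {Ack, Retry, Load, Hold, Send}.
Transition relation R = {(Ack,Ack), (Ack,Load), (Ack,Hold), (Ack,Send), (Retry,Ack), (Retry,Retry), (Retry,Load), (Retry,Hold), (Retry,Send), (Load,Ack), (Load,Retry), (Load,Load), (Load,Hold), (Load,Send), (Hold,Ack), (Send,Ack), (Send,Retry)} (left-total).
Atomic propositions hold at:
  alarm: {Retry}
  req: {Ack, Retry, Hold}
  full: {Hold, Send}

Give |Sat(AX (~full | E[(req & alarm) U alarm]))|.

Sat(~full) = {Ack, Retry, Load}
Sat(req & alarm) = {Retry}
E[(req & alarm) U alarm]: least fixpoint, start Z0 = Sat(alarm) = {Retry}, add states in Sat(req & alarm) with some successor in Z. Already a fixed point.
Sat(E[(req & alarm) U alarm]) = {Retry}
Sat(~full | E[(req & alarm) U alarm]) = {Ack, Retry, Load}
Sat(AX (~full | E[(req & alarm) U alarm])) = {s : every successor in {Ack, Retry, Load}} = {Hold, Send}
|Sat(AX (~full | E[(req & alarm) U alarm]))| = |{Hold, Send}| = 2.

2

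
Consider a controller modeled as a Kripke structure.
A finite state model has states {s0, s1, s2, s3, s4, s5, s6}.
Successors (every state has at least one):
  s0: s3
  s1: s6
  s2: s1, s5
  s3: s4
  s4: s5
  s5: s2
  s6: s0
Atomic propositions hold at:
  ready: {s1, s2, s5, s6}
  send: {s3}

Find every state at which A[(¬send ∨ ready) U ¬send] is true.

Sat(¬send) = {s0, s1, s2, s4, s5, s6}
Sat(¬send ∨ ready) = {s0, s1, s2, s4, s5, s6}
A[(¬send ∨ ready) U ¬send]: least fixpoint, start Z0 = Sat(¬send) = {s0, s1, s2, s4, s5, s6}, add states in Sat(¬send ∨ ready) with every successor in Z. Already a fixed point.
Sat(A[(¬send ∨ ready) U ¬send]) = {s0, s1, s2, s4, s5, s6}

{s0, s1, s2, s4, s5, s6}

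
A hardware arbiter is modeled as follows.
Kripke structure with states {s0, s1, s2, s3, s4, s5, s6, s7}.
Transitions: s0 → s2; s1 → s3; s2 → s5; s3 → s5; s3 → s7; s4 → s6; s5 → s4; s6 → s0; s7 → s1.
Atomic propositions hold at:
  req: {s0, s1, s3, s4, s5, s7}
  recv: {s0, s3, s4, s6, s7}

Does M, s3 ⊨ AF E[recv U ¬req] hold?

No

Sat(¬req) = {s2, s6}
E[recv U ¬req]: least fixpoint, start Z0 = Sat(¬req) = {s2, s6}, add states in Sat(recv) with some successor in Z. Z1 = {s0, s2, s4, s6}; fixed.
Sat(E[recv U ¬req]) = {s0, s2, s4, s6}
AF E[recv U ¬req]: least fixpoint, start Z0 = {s0, s2, s4, s6}, add states with every successor in Z. Z1 = {s0, s2, s4, s5, s6}; fixed.
Sat(AF E[recv U ¬req]) = {s0, s2, s4, s5, s6}
s3 ∉ Sat(AF E[recv U ¬req]) = {s0, s2, s4, s5, s6}, so the formula does not hold at s3.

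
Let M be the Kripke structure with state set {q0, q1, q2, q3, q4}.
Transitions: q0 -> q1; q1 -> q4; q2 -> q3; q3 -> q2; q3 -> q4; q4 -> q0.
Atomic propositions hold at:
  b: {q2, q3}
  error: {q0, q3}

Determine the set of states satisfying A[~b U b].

{q2, q3}

Sat(~b) = {q0, q1, q4}
A[~b U b]: least fixpoint, start Z0 = Sat(b) = {q2, q3}, add states in Sat(~b) with every successor in Z. Already a fixed point.
Sat(A[~b U b]) = {q2, q3}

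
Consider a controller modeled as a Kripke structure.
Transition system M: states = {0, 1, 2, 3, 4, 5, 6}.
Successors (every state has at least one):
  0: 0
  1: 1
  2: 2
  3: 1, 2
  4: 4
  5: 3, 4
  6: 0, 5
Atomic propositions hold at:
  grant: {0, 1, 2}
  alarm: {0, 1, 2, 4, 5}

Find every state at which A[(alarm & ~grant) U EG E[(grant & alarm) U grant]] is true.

Sat(~grant) = {3, 4, 5, 6}
Sat(alarm & ~grant) = {4, 5}
Sat(grant & alarm) = {0, 1, 2}
E[(grant & alarm) U grant]: least fixpoint, start Z0 = Sat(grant) = {0, 1, 2}, add states in Sat(grant & alarm) with some successor in Z. Already a fixed point.
Sat(E[(grant & alarm) U grant]) = {0, 1, 2}
EG E[(grant & alarm) U grant]: greatest fixpoint, start Z0 = {0, 1, 2}, keep only states in Sat with some successor in Z. Already a fixed point.
Sat(EG E[(grant & alarm) U grant]) = {0, 1, 2}
A[(alarm & ~grant) U EG E[(grant & alarm) U grant]]: least fixpoint, start Z0 = Sat(EG E[(grant & alarm) U grant]) = {0, 1, 2}, add states in Sat(alarm & ~grant) with every successor in Z. Already a fixed point.
Sat(A[(alarm & ~grant) U EG E[(grant & alarm) U grant]]) = {0, 1, 2}

{0, 1, 2}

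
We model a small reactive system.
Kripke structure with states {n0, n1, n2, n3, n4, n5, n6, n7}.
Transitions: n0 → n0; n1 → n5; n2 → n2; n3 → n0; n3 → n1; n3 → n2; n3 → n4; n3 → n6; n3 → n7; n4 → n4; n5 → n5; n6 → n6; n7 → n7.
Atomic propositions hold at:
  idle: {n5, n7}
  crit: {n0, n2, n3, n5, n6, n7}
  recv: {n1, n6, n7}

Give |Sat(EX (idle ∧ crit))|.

4

Sat(idle ∧ crit) = {n5, n7}
Sat(EX (idle ∧ crit)) = {s : some successor in {n5, n7}} = {n1, n3, n5, n7}
|Sat(EX (idle ∧ crit))| = |{n1, n3, n5, n7}| = 4.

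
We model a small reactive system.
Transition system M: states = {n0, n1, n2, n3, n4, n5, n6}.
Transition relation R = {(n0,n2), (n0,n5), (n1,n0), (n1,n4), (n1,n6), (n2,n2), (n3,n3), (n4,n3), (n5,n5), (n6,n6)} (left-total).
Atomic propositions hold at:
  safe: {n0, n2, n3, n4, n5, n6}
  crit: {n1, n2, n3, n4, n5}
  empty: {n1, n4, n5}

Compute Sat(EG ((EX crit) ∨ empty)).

{n0, n1, n2, n3, n4, n5}

Sat(EX crit) = {s : some successor in {n1, n2, n3, n4, n5}} = {n0, n1, n2, n3, n4, n5}
Sat((EX crit) ∨ empty) = {n0, n1, n2, n3, n4, n5}
EG ((EX crit) ∨ empty): greatest fixpoint, start Z0 = {n0, n1, n2, n3, n4, n5}, keep only states in Sat with some successor in Z. Already a fixed point.
Sat(EG ((EX crit) ∨ empty)) = {n0, n1, n2, n3, n4, n5}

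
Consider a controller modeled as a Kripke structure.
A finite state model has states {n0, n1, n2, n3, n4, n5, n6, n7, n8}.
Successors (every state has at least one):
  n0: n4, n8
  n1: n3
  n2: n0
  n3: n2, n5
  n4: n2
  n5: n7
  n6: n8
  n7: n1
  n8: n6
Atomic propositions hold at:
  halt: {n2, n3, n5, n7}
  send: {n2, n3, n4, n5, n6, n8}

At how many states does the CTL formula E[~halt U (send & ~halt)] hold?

Sat(~halt) = {n0, n1, n4, n6, n8}
Sat(send & ~halt) = {n4, n6, n8}
E[~halt U (send & ~halt)]: least fixpoint, start Z0 = Sat((send & ~halt)) = {n4, n6, n8}, add states in Sat(~halt) with some successor in Z. Z1 = {n0, n4, n6, n8}; fixed.
Sat(E[~halt U (send & ~halt)]) = {n0, n4, n6, n8}
|Sat(E[~halt U (send & ~halt)])| = |{n0, n4, n6, n8}| = 4.

4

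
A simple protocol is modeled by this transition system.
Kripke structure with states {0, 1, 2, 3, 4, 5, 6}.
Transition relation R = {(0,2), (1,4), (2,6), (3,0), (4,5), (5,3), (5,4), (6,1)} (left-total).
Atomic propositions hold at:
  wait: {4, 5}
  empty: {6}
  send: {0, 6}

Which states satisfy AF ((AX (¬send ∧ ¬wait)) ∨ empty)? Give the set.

Sat(¬send) = {1, 2, 3, 4, 5}
Sat(¬wait) = {0, 1, 2, 3, 6}
Sat(¬send ∧ ¬wait) = {1, 2, 3}
Sat(AX (¬send ∧ ¬wait)) = {s : every successor in {1, 2, 3}} = {0, 6}
Sat((AX (¬send ∧ ¬wait)) ∨ empty) = {0, 6}
AF ((AX (¬send ∧ ¬wait)) ∨ empty): least fixpoint, start Z0 = {0, 6}, add states with every successor in Z. Z1 = {0, 2, 3, 6}; fixed.
Sat(AF ((AX (¬send ∧ ¬wait)) ∨ empty)) = {0, 2, 3, 6}

{0, 2, 3, 6}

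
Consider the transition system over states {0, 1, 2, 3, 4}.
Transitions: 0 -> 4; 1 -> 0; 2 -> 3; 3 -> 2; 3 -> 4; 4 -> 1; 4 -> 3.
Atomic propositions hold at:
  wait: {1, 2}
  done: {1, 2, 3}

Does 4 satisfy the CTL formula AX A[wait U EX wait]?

Sat(EX wait) = {s : some successor in {1, 2}} = {3, 4}
A[wait U EX wait]: least fixpoint, start Z0 = Sat(EX wait) = {3, 4}, add states in Sat(wait) with every successor in Z. Z1 = {2, 3, 4}; fixed.
Sat(A[wait U EX wait]) = {2, 3, 4}
Sat(AX A[wait U EX wait]) = {s : every successor in {2, 3, 4}} = {0, 2, 3}
4 ∉ Sat(AX A[wait U EX wait]) = {0, 2, 3}, so the formula does not hold at 4.

No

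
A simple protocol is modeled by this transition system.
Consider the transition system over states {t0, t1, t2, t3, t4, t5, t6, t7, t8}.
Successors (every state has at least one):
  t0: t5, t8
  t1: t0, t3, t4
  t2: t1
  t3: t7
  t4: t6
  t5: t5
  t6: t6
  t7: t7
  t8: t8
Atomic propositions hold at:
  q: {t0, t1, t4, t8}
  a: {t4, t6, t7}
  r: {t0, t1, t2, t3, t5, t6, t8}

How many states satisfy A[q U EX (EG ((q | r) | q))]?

Sat(q | r) = {t0, t1, t2, t3, t4, t5, t6, t8}
Sat((q | r) | q) = {t0, t1, t2, t3, t4, t5, t6, t8}
EG ((q | r) | q): greatest fixpoint, start Z0 = {t0, t1, t2, t3, t4, t5, t6, t8}, keep only states in Sat with some successor in Z. Z1 = {t0, t1, t2, t4, t5, t6, t8}; fixed.
Sat(EG ((q | r) | q)) = {t0, t1, t2, t4, t5, t6, t8}
Sat(EX (EG ((q | r) | q))) = {s : some successor in {t0, t1, t2, t4, t5, t6, t8}} = {t0, t1, t2, t4, t5, t6, t8}
A[q U EX (EG ((q | r) | q))]: least fixpoint, start Z0 = Sat(EX (EG ((q | r) | q))) = {t0, t1, t2, t4, t5, t6, t8}, add states in Sat(q) with every successor in Z. Already a fixed point.
Sat(A[q U EX (EG ((q | r) | q))]) = {t0, t1, t2, t4, t5, t6, t8}
|Sat(A[q U EX (EG ((q | r) | q))])| = |{t0, t1, t2, t4, t5, t6, t8}| = 7.

7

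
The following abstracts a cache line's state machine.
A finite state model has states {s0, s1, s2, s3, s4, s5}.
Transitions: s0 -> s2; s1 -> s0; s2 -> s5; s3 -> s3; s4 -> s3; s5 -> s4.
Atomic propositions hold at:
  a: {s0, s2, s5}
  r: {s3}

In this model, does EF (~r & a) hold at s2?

Sat(~r) = {s0, s1, s2, s4, s5}
Sat(~r & a) = {s0, s2, s5}
EF (~r & a): least fixpoint, start Z0 = {s0, s2, s5}, add states with some successor in Z. Z1 = {s0, s1, s2, s5}; fixed.
Sat(EF (~r & a)) = {s0, s1, s2, s5}
s2 ∈ Sat(EF (~r & a)) = {s0, s1, s2, s5}, so the formula holds at s2.

Yes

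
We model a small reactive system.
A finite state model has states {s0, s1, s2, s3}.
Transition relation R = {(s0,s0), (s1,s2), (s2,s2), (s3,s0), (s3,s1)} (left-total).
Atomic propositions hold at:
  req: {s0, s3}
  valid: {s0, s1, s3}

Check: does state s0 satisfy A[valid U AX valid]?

Yes

Sat(AX valid) = {s : every successor in {s0, s1, s3}} = {s0, s3}
A[valid U AX valid]: least fixpoint, start Z0 = Sat(AX valid) = {s0, s3}, add states in Sat(valid) with every successor in Z. Already a fixed point.
Sat(A[valid U AX valid]) = {s0, s3}
s0 ∈ Sat(A[valid U AX valid]) = {s0, s3}, so the formula holds at s0.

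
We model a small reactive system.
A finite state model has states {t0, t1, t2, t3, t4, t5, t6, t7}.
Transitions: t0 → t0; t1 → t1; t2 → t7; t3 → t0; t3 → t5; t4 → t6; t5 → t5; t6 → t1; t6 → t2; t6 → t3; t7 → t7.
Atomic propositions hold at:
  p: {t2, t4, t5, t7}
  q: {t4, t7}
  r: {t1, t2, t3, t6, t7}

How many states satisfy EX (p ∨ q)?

Sat(p ∨ q) = {t2, t4, t5, t7}
Sat(EX (p ∨ q)) = {s : some successor in {t2, t4, t5, t7}} = {t2, t3, t5, t6, t7}
|Sat(EX (p ∨ q))| = |{t2, t3, t5, t6, t7}| = 5.

5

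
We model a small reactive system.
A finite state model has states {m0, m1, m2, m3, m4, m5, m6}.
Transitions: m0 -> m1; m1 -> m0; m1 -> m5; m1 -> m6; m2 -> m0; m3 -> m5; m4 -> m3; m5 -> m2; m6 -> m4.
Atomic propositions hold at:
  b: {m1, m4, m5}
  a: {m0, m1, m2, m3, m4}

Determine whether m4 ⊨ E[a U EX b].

Yes

Sat(EX b) = {s : some successor in {m1, m4, m5}} = {m0, m1, m3, m6}
E[a U EX b]: least fixpoint, start Z0 = Sat(EX b) = {m0, m1, m3, m6}, add states in Sat(a) with some successor in Z. Z1 = {m0, m1, m2, m3, m4, m6}; fixed.
Sat(E[a U EX b]) = {m0, m1, m2, m3, m4, m6}
m4 ∈ Sat(E[a U EX b]) = {m0, m1, m2, m3, m4, m6}, so the formula holds at m4.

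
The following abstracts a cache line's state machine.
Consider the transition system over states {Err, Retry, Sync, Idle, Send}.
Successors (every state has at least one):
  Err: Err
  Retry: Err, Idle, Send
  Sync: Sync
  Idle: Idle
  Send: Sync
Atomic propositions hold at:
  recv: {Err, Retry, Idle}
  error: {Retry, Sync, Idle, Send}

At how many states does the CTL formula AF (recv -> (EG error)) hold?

EG error: greatest fixpoint, start Z0 = {Retry, Sync, Idle, Send}, keep only states in Sat with some successor in Z. Already a fixed point.
Sat(EG error) = {Retry, Sync, Idle, Send}
Sat(recv -> (EG error)) = {Retry, Sync, Idle, Send}
AF (recv -> (EG error)): least fixpoint, start Z0 = {Retry, Sync, Idle, Send}, add states with every successor in Z. Already a fixed point.
Sat(AF (recv -> (EG error))) = {Retry, Sync, Idle, Send}
|Sat(AF (recv -> (EG error)))| = |{Retry, Sync, Idle, Send}| = 4.

4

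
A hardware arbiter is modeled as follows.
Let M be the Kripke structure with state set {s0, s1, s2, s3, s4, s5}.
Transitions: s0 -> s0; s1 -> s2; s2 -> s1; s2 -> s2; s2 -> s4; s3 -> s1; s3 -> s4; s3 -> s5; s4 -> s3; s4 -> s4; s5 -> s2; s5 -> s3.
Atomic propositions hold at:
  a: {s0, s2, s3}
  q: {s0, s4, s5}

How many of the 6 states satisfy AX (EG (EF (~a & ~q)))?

5

Sat(~a) = {s1, s4, s5}
Sat(~q) = {s1, s2, s3}
Sat(~a & ~q) = {s1}
EF (~a & ~q): least fixpoint, start Z0 = {s1}, add states with some successor in Z. Z1 = {s1, s2, s3}; Z2 = {s1, s2, s3, s4, s5}; fixed.
Sat(EF (~a & ~q)) = {s1, s2, s3, s4, s5}
EG (EF (~a & ~q)): greatest fixpoint, start Z0 = {s1, s2, s3, s4, s5}, keep only states in Sat with some successor in Z. Already a fixed point.
Sat(EG (EF (~a & ~q))) = {s1, s2, s3, s4, s5}
Sat(AX (EG (EF (~a & ~q)))) = {s : every successor in {s1, s2, s3, s4, s5}} = {s1, s2, s3, s4, s5}
|Sat(AX (EG (EF (~a & ~q))))| = |{s1, s2, s3, s4, s5}| = 5.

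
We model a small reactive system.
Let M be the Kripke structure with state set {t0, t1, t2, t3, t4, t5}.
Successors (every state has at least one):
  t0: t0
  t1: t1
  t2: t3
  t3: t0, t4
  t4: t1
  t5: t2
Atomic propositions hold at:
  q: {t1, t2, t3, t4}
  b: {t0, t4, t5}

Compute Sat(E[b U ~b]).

Sat(~b) = {t1, t2, t3}
E[b U ~b]: least fixpoint, start Z0 = Sat(~b) = {t1, t2, t3}, add states in Sat(b) with some successor in Z. Z1 = {t1, t2, t3, t4, t5}; fixed.
Sat(E[b U ~b]) = {t1, t2, t3, t4, t5}

{t1, t2, t3, t4, t5}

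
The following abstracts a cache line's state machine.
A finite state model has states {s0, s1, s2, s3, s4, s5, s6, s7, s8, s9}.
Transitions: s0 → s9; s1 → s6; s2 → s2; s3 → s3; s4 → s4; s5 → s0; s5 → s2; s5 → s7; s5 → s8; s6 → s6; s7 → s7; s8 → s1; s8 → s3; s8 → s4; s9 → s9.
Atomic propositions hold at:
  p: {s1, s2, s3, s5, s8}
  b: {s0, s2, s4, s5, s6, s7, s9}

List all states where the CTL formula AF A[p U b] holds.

A[p U b]: least fixpoint, start Z0 = Sat(b) = {s0, s2, s4, s5, s6, s7, s9}, add states in Sat(p) with every successor in Z. Z1 = {s0, s1, s2, s4, s5, s6, s7, s9}; fixed.
Sat(A[p U b]) = {s0, s1, s2, s4, s5, s6, s7, s9}
AF A[p U b]: least fixpoint, start Z0 = {s0, s1, s2, s4, s5, s6, s7, s9}, add states with every successor in Z. Already a fixed point.
Sat(AF A[p U b]) = {s0, s1, s2, s4, s5, s6, s7, s9}

{s0, s1, s2, s4, s5, s6, s7, s9}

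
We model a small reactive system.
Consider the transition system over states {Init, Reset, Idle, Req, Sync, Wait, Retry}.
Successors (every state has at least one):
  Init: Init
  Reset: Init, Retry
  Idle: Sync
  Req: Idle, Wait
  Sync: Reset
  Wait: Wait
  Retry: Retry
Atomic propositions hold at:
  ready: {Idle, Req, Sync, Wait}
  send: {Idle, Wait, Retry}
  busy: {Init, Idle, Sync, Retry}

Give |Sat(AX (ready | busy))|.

Sat(ready | busy) = {Init, Idle, Req, Sync, Wait, Retry}
Sat(AX (ready | busy)) = {s : every successor in {Init, Idle, Req, Sync, Wait, Retry}} = {Init, Reset, Idle, Req, Wait, Retry}
|Sat(AX (ready | busy))| = |{Init, Reset, Idle, Req, Wait, Retry}| = 6.

6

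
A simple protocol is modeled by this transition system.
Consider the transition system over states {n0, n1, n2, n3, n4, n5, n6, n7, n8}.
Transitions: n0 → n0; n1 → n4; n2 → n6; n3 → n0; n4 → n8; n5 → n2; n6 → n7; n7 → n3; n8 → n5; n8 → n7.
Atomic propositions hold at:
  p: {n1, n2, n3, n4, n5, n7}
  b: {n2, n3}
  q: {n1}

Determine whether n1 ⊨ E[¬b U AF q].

Yes

Sat(¬b) = {n0, n1, n4, n5, n6, n7, n8}
AF q: least fixpoint, start Z0 = {n1}, add states with every successor in Z. Already a fixed point.
Sat(AF q) = {n1}
E[¬b U AF q]: least fixpoint, start Z0 = Sat(AF q) = {n1}, add states in Sat(¬b) with some successor in Z. Already a fixed point.
Sat(E[¬b U AF q]) = {n1}
n1 ∈ Sat(E[¬b U AF q]) = {n1}, so the formula holds at n1.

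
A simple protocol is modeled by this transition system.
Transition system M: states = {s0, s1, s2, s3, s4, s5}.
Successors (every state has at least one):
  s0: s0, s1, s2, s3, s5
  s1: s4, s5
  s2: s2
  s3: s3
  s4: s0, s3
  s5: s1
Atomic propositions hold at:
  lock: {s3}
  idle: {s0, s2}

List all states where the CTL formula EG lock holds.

EG lock: greatest fixpoint, start Z0 = {s3}, keep only states in Sat with some successor in Z. Already a fixed point.
Sat(EG lock) = {s3}

{s3}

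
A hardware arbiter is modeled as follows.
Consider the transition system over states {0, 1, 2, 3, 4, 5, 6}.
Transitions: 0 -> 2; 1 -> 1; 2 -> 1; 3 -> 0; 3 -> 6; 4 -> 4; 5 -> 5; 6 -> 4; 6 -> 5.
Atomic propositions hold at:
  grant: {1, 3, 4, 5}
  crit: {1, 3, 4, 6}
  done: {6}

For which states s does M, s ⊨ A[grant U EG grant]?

EG grant: greatest fixpoint, start Z0 = {1, 3, 4, 5}, keep only states in Sat with some successor in Z. Z1 = {1, 4, 5}; fixed.
Sat(EG grant) = {1, 4, 5}
A[grant U EG grant]: least fixpoint, start Z0 = Sat(EG grant) = {1, 4, 5}, add states in Sat(grant) with every successor in Z. Already a fixed point.
Sat(A[grant U EG grant]) = {1, 4, 5}

{1, 4, 5}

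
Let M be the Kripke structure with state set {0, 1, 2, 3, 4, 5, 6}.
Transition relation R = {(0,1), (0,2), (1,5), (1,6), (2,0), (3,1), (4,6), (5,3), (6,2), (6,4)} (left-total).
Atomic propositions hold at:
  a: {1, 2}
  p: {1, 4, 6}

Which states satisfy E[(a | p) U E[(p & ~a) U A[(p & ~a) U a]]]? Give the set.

{1, 2, 4, 6}

Sat(a | p) = {1, 2, 4, 6}
Sat(~a) = {0, 3, 4, 5, 6}
Sat(p & ~a) = {4, 6}
A[(p & ~a) U a]: least fixpoint, start Z0 = Sat(a) = {1, 2}, add states in Sat(p & ~a) with every successor in Z. Already a fixed point.
Sat(A[(p & ~a) U a]) = {1, 2}
E[(p & ~a) U A[(p & ~a) U a]]: least fixpoint, start Z0 = Sat(A[(p & ~a) U a]) = {1, 2}, add states in Sat(p & ~a) with some successor in Z. Z1 = {1, 2, 6}; Z2 = {1, 2, 4, 6}; fixed.
Sat(E[(p & ~a) U A[(p & ~a) U a]]) = {1, 2, 4, 6}
E[(a | p) U E[(p & ~a) U A[(p & ~a) U a]]]: least fixpoint, start Z0 = Sat(E[(p & ~a) U A[(p & ~a) U a]]) = {1, 2, 4, 6}, add states in Sat(a | p) with some successor in Z. Already a fixed point.
Sat(E[(a | p) U E[(p & ~a) U A[(p & ~a) U a]]]) = {1, 2, 4, 6}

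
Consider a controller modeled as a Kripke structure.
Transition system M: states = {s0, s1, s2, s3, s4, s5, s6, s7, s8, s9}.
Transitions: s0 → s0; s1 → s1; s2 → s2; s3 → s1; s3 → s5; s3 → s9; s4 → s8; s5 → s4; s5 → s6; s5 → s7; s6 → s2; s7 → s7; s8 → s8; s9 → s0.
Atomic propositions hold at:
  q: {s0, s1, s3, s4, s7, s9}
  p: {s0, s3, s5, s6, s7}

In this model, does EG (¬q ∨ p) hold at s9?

Sat(¬q) = {s2, s5, s6, s8}
Sat(¬q ∨ p) = {s0, s2, s3, s5, s6, s7, s8}
EG (¬q ∨ p): greatest fixpoint, start Z0 = {s0, s2, s3, s5, s6, s7, s8}, keep only states in Sat with some successor in Z. Already a fixed point.
Sat(EG (¬q ∨ p)) = {s0, s2, s3, s5, s6, s7, s8}
s9 ∉ Sat(EG (¬q ∨ p)) = {s0, s2, s3, s5, s6, s7, s8}, so the formula does not hold at s9.

No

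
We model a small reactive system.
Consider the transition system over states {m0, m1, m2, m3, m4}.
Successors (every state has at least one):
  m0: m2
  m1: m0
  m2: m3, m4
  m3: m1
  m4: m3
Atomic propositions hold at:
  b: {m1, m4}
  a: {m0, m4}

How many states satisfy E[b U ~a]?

4

Sat(~a) = {m1, m2, m3}
E[b U ~a]: least fixpoint, start Z0 = Sat(~a) = {m1, m2, m3}, add states in Sat(b) with some successor in Z. Z1 = {m1, m2, m3, m4}; fixed.
Sat(E[b U ~a]) = {m1, m2, m3, m4}
|Sat(E[b U ~a])| = |{m1, m2, m3, m4}| = 4.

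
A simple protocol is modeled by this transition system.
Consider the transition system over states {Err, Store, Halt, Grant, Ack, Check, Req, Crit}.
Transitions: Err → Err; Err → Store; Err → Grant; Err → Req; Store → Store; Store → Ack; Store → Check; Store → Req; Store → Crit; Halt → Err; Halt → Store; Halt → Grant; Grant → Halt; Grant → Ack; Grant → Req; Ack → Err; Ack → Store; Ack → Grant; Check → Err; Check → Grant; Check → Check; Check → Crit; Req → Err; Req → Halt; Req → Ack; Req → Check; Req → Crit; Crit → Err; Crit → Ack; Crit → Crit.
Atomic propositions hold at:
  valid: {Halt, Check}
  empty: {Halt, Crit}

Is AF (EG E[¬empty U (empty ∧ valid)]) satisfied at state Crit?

Sat(¬empty) = {Err, Store, Grant, Ack, Check, Req}
Sat(empty ∧ valid) = {Halt}
E[¬empty U (empty ∧ valid)]: least fixpoint, start Z0 = Sat((empty ∧ valid)) = {Halt}, add states in Sat(¬empty) with some successor in Z. Z1 = {Halt, Grant, Req}; Z2 = {Err, Store, Halt, Grant, Ack, Check, Req}; fixed.
Sat(E[¬empty U (empty ∧ valid)]) = {Err, Store, Halt, Grant, Ack, Check, Req}
EG E[¬empty U (empty ∧ valid)]: greatest fixpoint, start Z0 = {Err, Store, Halt, Grant, Ack, Check, Req}, keep only states in Sat with some successor in Z. Already a fixed point.
Sat(EG E[¬empty U (empty ∧ valid)]) = {Err, Store, Halt, Grant, Ack, Check, Req}
AF (EG E[¬empty U (empty ∧ valid)]): least fixpoint, start Z0 = {Err, Store, Halt, Grant, Ack, Check, Req}, add states with every successor in Z. Already a fixed point.
Sat(AF (EG E[¬empty U (empty ∧ valid)])) = {Err, Store, Halt, Grant, Ack, Check, Req}
Crit ∉ Sat(AF (EG E[¬empty U (empty ∧ valid)])) = {Err, Store, Halt, Grant, Ack, Check, Req}, so the formula does not hold at Crit.

No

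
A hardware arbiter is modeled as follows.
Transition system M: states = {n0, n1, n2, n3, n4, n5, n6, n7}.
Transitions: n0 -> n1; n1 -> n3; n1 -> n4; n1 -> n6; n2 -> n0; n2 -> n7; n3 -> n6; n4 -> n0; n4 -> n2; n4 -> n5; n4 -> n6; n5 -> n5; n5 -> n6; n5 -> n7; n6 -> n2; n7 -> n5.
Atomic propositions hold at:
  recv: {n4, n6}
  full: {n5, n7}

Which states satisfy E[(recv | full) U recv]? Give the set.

Sat(recv | full) = {n4, n5, n6, n7}
E[(recv | full) U recv]: least fixpoint, start Z0 = Sat(recv) = {n4, n6}, add states in Sat(recv | full) with some successor in Z. Z1 = {n4, n5, n6}; Z2 = {n4, n5, n6, n7}; fixed.
Sat(E[(recv | full) U recv]) = {n4, n5, n6, n7}

{n4, n5, n6, n7}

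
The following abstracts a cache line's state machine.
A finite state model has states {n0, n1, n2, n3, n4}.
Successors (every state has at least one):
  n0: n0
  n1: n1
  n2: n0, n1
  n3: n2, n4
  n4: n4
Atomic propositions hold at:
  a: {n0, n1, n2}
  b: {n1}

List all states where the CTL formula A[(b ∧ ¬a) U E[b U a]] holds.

Sat(¬a) = {n3, n4}
Sat(b ∧ ¬a) = ∅
E[b U a]: least fixpoint, start Z0 = Sat(a) = {n0, n1, n2}, add states in Sat(b) with some successor in Z. Already a fixed point.
Sat(E[b U a]) = {n0, n1, n2}
A[(b ∧ ¬a) U E[b U a]]: least fixpoint, start Z0 = Sat(E[b U a]) = {n0, n1, n2}, add states in Sat(b ∧ ¬a) with every successor in Z. Already a fixed point.
Sat(A[(b ∧ ¬a) U E[b U a]]) = {n0, n1, n2}

{n0, n1, n2}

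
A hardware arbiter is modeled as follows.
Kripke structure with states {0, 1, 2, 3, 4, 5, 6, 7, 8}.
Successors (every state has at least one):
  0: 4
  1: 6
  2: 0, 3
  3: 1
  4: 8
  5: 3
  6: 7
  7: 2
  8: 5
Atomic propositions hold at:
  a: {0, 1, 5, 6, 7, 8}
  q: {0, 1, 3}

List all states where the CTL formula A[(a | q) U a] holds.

{0, 1, 3, 5, 6, 7, 8}

Sat(a | q) = {0, 1, 3, 5, 6, 7, 8}
A[(a | q) U a]: least fixpoint, start Z0 = Sat(a) = {0, 1, 5, 6, 7, 8}, add states in Sat(a | q) with every successor in Z. Z1 = {0, 1, 3, 5, 6, 7, 8}; fixed.
Sat(A[(a | q) U a]) = {0, 1, 3, 5, 6, 7, 8}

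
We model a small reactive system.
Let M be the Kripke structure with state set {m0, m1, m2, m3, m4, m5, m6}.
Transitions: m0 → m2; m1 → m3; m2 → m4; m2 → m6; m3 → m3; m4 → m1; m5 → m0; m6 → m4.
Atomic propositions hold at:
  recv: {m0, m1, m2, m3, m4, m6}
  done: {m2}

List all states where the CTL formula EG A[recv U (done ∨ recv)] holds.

{m0, m1, m2, m3, m4, m6}

Sat(done ∨ recv) = {m0, m1, m2, m3, m4, m6}
A[recv U (done ∨ recv)]: least fixpoint, start Z0 = Sat((done ∨ recv)) = {m0, m1, m2, m3, m4, m6}, add states in Sat(recv) with every successor in Z. Already a fixed point.
Sat(A[recv U (done ∨ recv)]) = {m0, m1, m2, m3, m4, m6}
EG A[recv U (done ∨ recv)]: greatest fixpoint, start Z0 = {m0, m1, m2, m3, m4, m6}, keep only states in Sat with some successor in Z. Already a fixed point.
Sat(EG A[recv U (done ∨ recv)]) = {m0, m1, m2, m3, m4, m6}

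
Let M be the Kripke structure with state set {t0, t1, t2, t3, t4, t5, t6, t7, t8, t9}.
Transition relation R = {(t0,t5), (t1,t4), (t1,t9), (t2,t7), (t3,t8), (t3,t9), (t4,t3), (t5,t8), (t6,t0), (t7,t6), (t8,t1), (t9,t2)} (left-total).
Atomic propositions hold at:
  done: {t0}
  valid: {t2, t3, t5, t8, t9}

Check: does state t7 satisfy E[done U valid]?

No

E[done U valid]: least fixpoint, start Z0 = Sat(valid) = {t2, t3, t5, t8, t9}, add states in Sat(done) with some successor in Z. Z1 = {t0, t2, t3, t5, t8, t9}; fixed.
Sat(E[done U valid]) = {t0, t2, t3, t5, t8, t9}
t7 ∉ Sat(E[done U valid]) = {t0, t2, t3, t5, t8, t9}, so the formula does not hold at t7.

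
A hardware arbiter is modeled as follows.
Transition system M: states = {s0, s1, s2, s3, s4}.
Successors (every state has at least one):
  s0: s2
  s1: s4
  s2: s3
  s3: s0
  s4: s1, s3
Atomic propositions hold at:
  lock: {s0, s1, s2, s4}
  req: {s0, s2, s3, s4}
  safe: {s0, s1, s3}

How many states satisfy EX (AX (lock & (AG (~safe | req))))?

Sat(~safe) = {s2, s4}
Sat(~safe | req) = {s0, s2, s3, s4}
AG (~safe | req): greatest fixpoint, start Z0 = {s0, s2, s3, s4}, keep only states in Sat with every successor in Z. Z1 = {s0, s2, s3}; fixed.
Sat(AG (~safe | req)) = {s0, s2, s3}
Sat(lock & (AG (~safe | req))) = {s0, s2}
Sat(AX (lock & (AG (~safe | req)))) = {s : every successor in {s0, s2}} = {s0, s3}
Sat(EX (AX (lock & (AG (~safe | req))))) = {s : some successor in {s0, s3}} = {s2, s3, s4}
|Sat(EX (AX (lock & (AG (~safe | req)))))| = |{s2, s3, s4}| = 3.

3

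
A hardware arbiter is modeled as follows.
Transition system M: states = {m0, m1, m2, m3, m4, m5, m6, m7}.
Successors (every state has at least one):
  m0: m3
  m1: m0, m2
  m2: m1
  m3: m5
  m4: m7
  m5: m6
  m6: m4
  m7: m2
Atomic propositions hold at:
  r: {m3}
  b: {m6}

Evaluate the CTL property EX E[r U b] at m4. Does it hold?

No

E[r U b]: least fixpoint, start Z0 = Sat(b) = {m6}, add states in Sat(r) with some successor in Z. Already a fixed point.
Sat(E[r U b]) = {m6}
Sat(EX E[r U b]) = {s : some successor in {m6}} = {m5}
m4 ∉ Sat(EX E[r U b]) = {m5}, so the formula does not hold at m4.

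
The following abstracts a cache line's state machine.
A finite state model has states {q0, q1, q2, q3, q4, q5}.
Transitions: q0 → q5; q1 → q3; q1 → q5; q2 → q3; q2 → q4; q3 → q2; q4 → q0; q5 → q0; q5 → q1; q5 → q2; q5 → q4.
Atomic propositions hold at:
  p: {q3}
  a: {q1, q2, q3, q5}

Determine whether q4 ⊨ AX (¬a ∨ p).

Sat(¬a) = {q0, q4}
Sat(¬a ∨ p) = {q0, q3, q4}
Sat(AX (¬a ∨ p)) = {s : every successor in {q0, q3, q4}} = {q2, q4}
q4 ∈ Sat(AX (¬a ∨ p)) = {q2, q4}, so the formula holds at q4.

Yes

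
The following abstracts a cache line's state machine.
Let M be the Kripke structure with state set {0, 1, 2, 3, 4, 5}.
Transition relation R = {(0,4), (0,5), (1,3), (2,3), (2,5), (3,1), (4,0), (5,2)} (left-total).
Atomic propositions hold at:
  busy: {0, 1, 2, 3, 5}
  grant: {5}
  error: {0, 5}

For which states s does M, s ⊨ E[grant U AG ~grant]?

Sat(~grant) = {0, 1, 2, 3, 4}
AG ~grant: greatest fixpoint, start Z0 = {0, 1, 2, 3, 4}, keep only states in Sat with every successor in Z. Z1 = {1, 3, 4}; Z2 = {1, 3}; fixed.
Sat(AG ~grant) = {1, 3}
E[grant U AG ~grant]: least fixpoint, start Z0 = Sat(AG ~grant) = {1, 3}, add states in Sat(grant) with some successor in Z. Already a fixed point.
Sat(E[grant U AG ~grant]) = {1, 3}

{1, 3}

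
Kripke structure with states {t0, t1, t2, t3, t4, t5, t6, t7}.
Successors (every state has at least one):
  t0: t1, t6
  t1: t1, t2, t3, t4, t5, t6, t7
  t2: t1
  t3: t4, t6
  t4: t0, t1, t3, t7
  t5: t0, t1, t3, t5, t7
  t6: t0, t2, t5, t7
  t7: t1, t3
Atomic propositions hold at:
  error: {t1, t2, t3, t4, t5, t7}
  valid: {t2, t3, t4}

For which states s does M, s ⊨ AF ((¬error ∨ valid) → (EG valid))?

Sat(¬error) = {t0, t6}
Sat(¬error ∨ valid) = {t0, t2, t3, t4, t6}
EG valid: greatest fixpoint, start Z0 = {t2, t3, t4}, keep only states in Sat with some successor in Z. Z1 = {t3, t4}; fixed.
Sat(EG valid) = {t3, t4}
Sat((¬error ∨ valid) → (EG valid)) = {t1, t3, t4, t5, t7}
AF ((¬error ∨ valid) → (EG valid)): least fixpoint, start Z0 = {t1, t3, t4, t5, t7}, add states with every successor in Z. Z1 = {t1, t2, t3, t4, t5, t7}; fixed.
Sat(AF ((¬error ∨ valid) → (EG valid))) = {t1, t2, t3, t4, t5, t7}

{t1, t2, t3, t4, t5, t7}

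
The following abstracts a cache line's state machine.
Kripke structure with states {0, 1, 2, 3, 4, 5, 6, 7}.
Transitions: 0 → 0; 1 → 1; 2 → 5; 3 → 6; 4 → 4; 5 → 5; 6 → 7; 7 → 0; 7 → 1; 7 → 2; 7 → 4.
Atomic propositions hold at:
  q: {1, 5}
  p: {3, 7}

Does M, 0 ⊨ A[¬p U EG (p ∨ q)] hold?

Sat(¬p) = {0, 1, 2, 4, 5, 6}
Sat(p ∨ q) = {1, 3, 5, 7}
EG (p ∨ q): greatest fixpoint, start Z0 = {1, 3, 5, 7}, keep only states in Sat with some successor in Z. Z1 = {1, 5, 7}; fixed.
Sat(EG (p ∨ q)) = {1, 5, 7}
A[¬p U EG (p ∨ q)]: least fixpoint, start Z0 = Sat(EG (p ∨ q)) = {1, 5, 7}, add states in Sat(¬p) with every successor in Z. Z1 = {1, 2, 5, 6, 7}; fixed.
Sat(A[¬p U EG (p ∨ q)]) = {1, 2, 5, 6, 7}
0 ∉ Sat(A[¬p U EG (p ∨ q)]) = {1, 2, 5, 6, 7}, so the formula does not hold at 0.

No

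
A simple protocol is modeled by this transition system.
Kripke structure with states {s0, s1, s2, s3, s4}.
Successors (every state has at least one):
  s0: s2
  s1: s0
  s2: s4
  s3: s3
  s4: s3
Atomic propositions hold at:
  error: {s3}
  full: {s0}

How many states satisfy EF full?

EF full: least fixpoint, start Z0 = {s0}, add states with some successor in Z. Z1 = {s0, s1}; fixed.
Sat(EF full) = {s0, s1}
|Sat(EF full)| = |{s0, s1}| = 2.

2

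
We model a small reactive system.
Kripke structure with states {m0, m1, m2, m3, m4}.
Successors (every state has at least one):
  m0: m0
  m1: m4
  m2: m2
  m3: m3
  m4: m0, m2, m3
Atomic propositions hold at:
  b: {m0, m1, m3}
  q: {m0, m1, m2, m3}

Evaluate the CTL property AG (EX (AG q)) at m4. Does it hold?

Yes

AG q: greatest fixpoint, start Z0 = {m0, m1, m2, m3}, keep only states in Sat with every successor in Z. Z1 = {m0, m2, m3}; fixed.
Sat(AG q) = {m0, m2, m3}
Sat(EX (AG q)) = {s : some successor in {m0, m2, m3}} = {m0, m2, m3, m4}
AG (EX (AG q)): greatest fixpoint, start Z0 = {m0, m2, m3, m4}, keep only states in Sat with every successor in Z. Already a fixed point.
Sat(AG (EX (AG q))) = {m0, m2, m3, m4}
m4 ∈ Sat(AG (EX (AG q))) = {m0, m2, m3, m4}, so the formula holds at m4.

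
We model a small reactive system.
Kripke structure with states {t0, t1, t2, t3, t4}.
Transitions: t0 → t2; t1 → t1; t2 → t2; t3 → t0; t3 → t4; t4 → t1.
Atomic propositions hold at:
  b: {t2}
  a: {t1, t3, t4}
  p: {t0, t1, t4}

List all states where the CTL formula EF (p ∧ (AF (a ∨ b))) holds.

{t0, t1, t3, t4}

Sat(a ∨ b) = {t1, t2, t3, t4}
AF (a ∨ b): least fixpoint, start Z0 = {t1, t2, t3, t4}, add states with every successor in Z. Z1 = {t0, t1, t2, t3, t4}; fixed.
Sat(AF (a ∨ b)) = {t0, t1, t2, t3, t4}
Sat(p ∧ (AF (a ∨ b))) = {t0, t1, t4}
EF (p ∧ (AF (a ∨ b))): least fixpoint, start Z0 = {t0, t1, t4}, add states with some successor in Z. Z1 = {t0, t1, t3, t4}; fixed.
Sat(EF (p ∧ (AF (a ∨ b)))) = {t0, t1, t3, t4}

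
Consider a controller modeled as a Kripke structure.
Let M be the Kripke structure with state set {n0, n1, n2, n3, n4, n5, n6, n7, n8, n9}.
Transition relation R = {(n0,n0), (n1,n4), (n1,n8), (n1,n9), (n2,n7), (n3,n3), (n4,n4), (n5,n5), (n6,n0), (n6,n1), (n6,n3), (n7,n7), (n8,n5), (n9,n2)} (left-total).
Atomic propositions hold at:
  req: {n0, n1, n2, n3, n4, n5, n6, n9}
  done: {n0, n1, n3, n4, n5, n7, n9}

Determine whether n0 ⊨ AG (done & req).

Yes

Sat(done & req) = {n0, n1, n3, n4, n5, n9}
AG (done & req): greatest fixpoint, start Z0 = {n0, n1, n3, n4, n5, n9}, keep only states in Sat with every successor in Z. Z1 = {n0, n3, n4, n5}; fixed.
Sat(AG (done & req)) = {n0, n3, n4, n5}
n0 ∈ Sat(AG (done & req)) = {n0, n3, n4, n5}, so the formula holds at n0.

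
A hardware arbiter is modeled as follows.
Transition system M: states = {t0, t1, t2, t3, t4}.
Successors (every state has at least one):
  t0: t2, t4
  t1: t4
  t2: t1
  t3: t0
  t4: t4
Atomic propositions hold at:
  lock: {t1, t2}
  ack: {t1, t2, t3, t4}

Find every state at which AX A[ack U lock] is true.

A[ack U lock]: least fixpoint, start Z0 = Sat(lock) = {t1, t2}, add states in Sat(ack) with every successor in Z. Already a fixed point.
Sat(A[ack U lock]) = {t1, t2}
Sat(AX A[ack U lock]) = {s : every successor in {t1, t2}} = {t2}

{t2}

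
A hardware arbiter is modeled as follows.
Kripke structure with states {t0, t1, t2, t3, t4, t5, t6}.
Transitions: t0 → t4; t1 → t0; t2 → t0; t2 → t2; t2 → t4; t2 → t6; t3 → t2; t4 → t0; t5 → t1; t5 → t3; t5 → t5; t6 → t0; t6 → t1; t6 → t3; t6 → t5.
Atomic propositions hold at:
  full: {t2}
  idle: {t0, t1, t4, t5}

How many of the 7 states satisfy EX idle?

Sat(EX idle) = {s : some successor in {t0, t1, t4, t5}} = {t0, t1, t2, t4, t5, t6}
|Sat(EX idle)| = |{t0, t1, t2, t4, t5, t6}| = 6.

6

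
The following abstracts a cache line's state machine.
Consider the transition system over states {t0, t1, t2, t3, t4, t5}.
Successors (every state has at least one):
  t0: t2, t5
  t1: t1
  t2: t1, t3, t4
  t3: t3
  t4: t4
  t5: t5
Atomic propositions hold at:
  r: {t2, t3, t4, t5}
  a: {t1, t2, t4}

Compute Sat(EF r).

{t0, t2, t3, t4, t5}

EF r: least fixpoint, start Z0 = {t2, t3, t4, t5}, add states with some successor in Z. Z1 = {t0, t2, t3, t4, t5}; fixed.
Sat(EF r) = {t0, t2, t3, t4, t5}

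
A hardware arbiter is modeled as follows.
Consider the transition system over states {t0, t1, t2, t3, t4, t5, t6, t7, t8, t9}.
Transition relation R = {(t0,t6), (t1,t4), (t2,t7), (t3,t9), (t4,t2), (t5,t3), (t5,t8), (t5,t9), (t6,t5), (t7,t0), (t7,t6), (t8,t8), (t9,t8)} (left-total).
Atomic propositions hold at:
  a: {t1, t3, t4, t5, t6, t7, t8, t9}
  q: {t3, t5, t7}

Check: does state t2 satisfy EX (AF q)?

AF q: least fixpoint, start Z0 = {t3, t5, t7}, add states with every successor in Z. Z1 = {t2, t3, t5, t6, t7}; Z2 = {t0, t2, t3, t4, t5, t6, t7}; Z3 = {t0, t1, t2, t3, t4, t5, t6, t7}; fixed.
Sat(AF q) = {t0, t1, t2, t3, t4, t5, t6, t7}
Sat(EX (AF q)) = {s : some successor in {t0, t1, t2, t3, t4, t5, t6, t7}} = {t0, t1, t2, t4, t5, t6, t7}
t2 ∈ Sat(EX (AF q)) = {t0, t1, t2, t4, t5, t6, t7}, so the formula holds at t2.

Yes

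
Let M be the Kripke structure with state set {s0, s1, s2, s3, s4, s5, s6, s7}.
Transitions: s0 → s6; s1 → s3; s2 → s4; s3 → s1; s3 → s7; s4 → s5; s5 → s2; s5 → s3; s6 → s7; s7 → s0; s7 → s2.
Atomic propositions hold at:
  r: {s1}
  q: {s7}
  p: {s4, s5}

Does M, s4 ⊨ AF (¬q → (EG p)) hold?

Sat(¬q) = {s0, s1, s2, s3, s4, s5, s6}
EG p: greatest fixpoint, start Z0 = {s4, s5}, keep only states in Sat with some successor in Z. Z1 = {s4}; Z2 = ∅; fixed.
Sat(EG p) = ∅
Sat(¬q → (EG p)) = {s7}
AF (¬q → (EG p)): least fixpoint, start Z0 = {s7}, add states with every successor in Z. Z1 = {s6, s7}; Z2 = {s0, s6, s7}; fixed.
Sat(AF (¬q → (EG p))) = {s0, s6, s7}
s4 ∉ Sat(AF (¬q → (EG p))) = {s0, s6, s7}, so the formula does not hold at s4.

No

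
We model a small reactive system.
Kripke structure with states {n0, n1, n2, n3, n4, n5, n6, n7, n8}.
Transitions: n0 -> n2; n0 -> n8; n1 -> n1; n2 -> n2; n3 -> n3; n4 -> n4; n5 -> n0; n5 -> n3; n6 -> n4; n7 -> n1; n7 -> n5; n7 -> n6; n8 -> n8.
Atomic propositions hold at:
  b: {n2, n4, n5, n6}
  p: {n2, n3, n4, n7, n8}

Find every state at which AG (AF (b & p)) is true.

Sat(b & p) = {n2, n4}
AF (b & p): least fixpoint, start Z0 = {n2, n4}, add states with every successor in Z. Z1 = {n2, n4, n6}; fixed.
Sat(AF (b & p)) = {n2, n4, n6}
AG (AF (b & p)): greatest fixpoint, start Z0 = {n2, n4, n6}, keep only states in Sat with every successor in Z. Already a fixed point.
Sat(AG (AF (b & p))) = {n2, n4, n6}

{n2, n4, n6}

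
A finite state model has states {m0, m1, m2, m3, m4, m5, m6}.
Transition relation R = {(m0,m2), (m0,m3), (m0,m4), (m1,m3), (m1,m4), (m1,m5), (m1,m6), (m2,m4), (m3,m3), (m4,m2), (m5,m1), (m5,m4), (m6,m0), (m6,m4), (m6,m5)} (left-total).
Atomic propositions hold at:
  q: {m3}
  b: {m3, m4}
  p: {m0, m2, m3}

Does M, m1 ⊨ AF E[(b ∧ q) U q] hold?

No

Sat(b ∧ q) = {m3}
E[(b ∧ q) U q]: least fixpoint, start Z0 = Sat(q) = {m3}, add states in Sat(b ∧ q) with some successor in Z. Already a fixed point.
Sat(E[(b ∧ q) U q]) = {m3}
AF E[(b ∧ q) U q]: least fixpoint, start Z0 = {m3}, add states with every successor in Z. Already a fixed point.
Sat(AF E[(b ∧ q) U q]) = {m3}
m1 ∉ Sat(AF E[(b ∧ q) U q]) = {m3}, so the formula does not hold at m1.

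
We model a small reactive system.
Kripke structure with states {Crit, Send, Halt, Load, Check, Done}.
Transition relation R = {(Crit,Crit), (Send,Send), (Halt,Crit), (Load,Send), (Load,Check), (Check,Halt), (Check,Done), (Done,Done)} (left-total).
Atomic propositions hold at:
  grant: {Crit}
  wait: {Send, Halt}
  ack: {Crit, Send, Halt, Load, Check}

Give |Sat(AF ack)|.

5

AF ack: least fixpoint, start Z0 = {Crit, Send, Halt, Load, Check}, add states with every successor in Z. Already a fixed point.
Sat(AF ack) = {Crit, Send, Halt, Load, Check}
|Sat(AF ack)| = |{Crit, Send, Halt, Load, Check}| = 5.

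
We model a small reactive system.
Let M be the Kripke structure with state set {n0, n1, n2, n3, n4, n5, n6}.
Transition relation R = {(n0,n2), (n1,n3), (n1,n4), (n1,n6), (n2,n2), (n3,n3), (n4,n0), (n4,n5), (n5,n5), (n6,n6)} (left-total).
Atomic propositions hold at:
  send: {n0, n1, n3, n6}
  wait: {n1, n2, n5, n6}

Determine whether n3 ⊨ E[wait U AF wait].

No

AF wait: least fixpoint, start Z0 = {n1, n2, n5, n6}, add states with every successor in Z. Z1 = {n0, n1, n2, n5, n6}; Z2 = {n0, n1, n2, n4, n5, n6}; fixed.
Sat(AF wait) = {n0, n1, n2, n4, n5, n6}
E[wait U AF wait]: least fixpoint, start Z0 = Sat(AF wait) = {n0, n1, n2, n4, n5, n6}, add states in Sat(wait) with some successor in Z. Already a fixed point.
Sat(E[wait U AF wait]) = {n0, n1, n2, n4, n5, n6}
n3 ∉ Sat(E[wait U AF wait]) = {n0, n1, n2, n4, n5, n6}, so the formula does not hold at n3.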